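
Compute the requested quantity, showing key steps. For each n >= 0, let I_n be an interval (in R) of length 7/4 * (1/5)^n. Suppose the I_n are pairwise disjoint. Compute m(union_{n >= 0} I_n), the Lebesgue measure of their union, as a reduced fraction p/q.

By countable additivity of the Lebesgue measure on pairwise disjoint measurable sets,
  m(union_{n >= 0} I_n) = sum_{n >= 0} m(I_n) = sum_{n >= 0} a * r^n,
  with a = 7/4 and r = 1/5.
Since 0 < r = 1/5 < 1, the geometric series converges:
  sum_{n >= 0} a * r^n = a / (1 - r).
  = 7/4 / (1 - 1/5)
  = 7/4 / (4/5)
  = 35/16.

35/16


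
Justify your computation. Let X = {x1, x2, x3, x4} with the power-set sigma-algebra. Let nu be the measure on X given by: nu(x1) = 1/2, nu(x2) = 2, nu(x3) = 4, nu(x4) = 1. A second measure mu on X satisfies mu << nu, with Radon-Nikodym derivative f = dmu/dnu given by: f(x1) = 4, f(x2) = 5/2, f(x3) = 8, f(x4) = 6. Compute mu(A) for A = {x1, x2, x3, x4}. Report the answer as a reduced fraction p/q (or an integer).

By the defining property of the Radon-Nikodym derivative, for every measurable set A,
  mu(A) = integral_A f dnu.
Since nu is a discrete measure concentrated on the atoms of X, the integral over A reduces to the sum
  mu(A) = sum_{x in A} f(x) * nu({x}).
Computing each term:
  x1: f(x1) * nu(x1) = 4 * 1/2 = 2.
  x2: f(x2) * nu(x2) = 5/2 * 2 = 5.
  x3: f(x3) * nu(x3) = 8 * 4 = 32.
  x4: f(x4) * nu(x4) = 6 * 1 = 6.
Summing: mu(A) = 2 + 5 + 32 + 6 = 45.

45


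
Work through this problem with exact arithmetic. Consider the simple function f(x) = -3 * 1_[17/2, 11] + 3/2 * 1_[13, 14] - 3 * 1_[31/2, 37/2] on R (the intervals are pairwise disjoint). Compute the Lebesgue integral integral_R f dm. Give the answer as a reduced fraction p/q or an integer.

For a simple function f = sum_i c_i * 1_{A_i} with disjoint A_i,
  integral f dm = sum_i c_i * m(A_i).
Lengths of the A_i:
  m(A_1) = 11 - 17/2 = 5/2.
  m(A_2) = 14 - 13 = 1.
  m(A_3) = 37/2 - 31/2 = 3.
Contributions c_i * m(A_i):
  (-3) * (5/2) = -15/2.
  (3/2) * (1) = 3/2.
  (-3) * (3) = -9.
Total: -15/2 + 3/2 - 9 = -15.

-15


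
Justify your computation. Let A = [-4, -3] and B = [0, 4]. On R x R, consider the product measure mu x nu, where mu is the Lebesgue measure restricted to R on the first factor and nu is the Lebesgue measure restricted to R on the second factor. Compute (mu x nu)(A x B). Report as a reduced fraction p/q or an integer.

For a measurable rectangle A x B, the product measure satisfies
  (mu x nu)(A x B) = mu(A) * nu(B).
  mu(A) = 1.
  nu(B) = 4.
  (mu x nu)(A x B) = 1 * 4 = 4.

4


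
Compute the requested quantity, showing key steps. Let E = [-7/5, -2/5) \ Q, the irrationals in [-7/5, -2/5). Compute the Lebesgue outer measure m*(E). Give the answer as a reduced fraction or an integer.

The interval I = [-7/5, -2/5) has m(I) = -2/5 - (-7/5) = 1 (endpoints are measure-zero, so open/closed/half-open agree). Write I = (I cap Q) u (I \ Q). The rationals in I are countable, so m*(I cap Q) = 0 (cover each rational by intervals whose total length is arbitrarily small). By countable subadditivity m*(I) <= m*(I cap Q) + m*(I \ Q), hence m*(I \ Q) >= m(I) = 1. The reverse inequality m*(I \ Q) <= m*(I) = 1 is trivial since (I \ Q) is a subset of I. Therefore m*(I \ Q) = 1.

1


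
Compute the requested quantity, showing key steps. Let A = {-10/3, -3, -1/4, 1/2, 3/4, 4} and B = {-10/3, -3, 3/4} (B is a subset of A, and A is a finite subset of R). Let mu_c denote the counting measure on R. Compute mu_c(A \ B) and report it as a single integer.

Counting measure assigns mu_c(E) = |E| (number of elements) when E is finite. For B subset A, A \ B is the set of elements of A not in B, so |A \ B| = |A| - |B|.
|A| = 6, |B| = 3, so mu_c(A \ B) = 6 - 3 = 3.

3


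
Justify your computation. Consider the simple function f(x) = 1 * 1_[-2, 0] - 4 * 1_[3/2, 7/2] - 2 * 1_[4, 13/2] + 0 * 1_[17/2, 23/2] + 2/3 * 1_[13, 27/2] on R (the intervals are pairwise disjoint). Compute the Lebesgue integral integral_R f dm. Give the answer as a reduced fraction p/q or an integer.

For a simple function f = sum_i c_i * 1_{A_i} with disjoint A_i,
  integral f dm = sum_i c_i * m(A_i).
Lengths of the A_i:
  m(A_1) = 0 - (-2) = 2.
  m(A_2) = 7/2 - 3/2 = 2.
  m(A_3) = 13/2 - 4 = 5/2.
  m(A_4) = 23/2 - 17/2 = 3.
  m(A_5) = 27/2 - 13 = 1/2.
Contributions c_i * m(A_i):
  (1) * (2) = 2.
  (-4) * (2) = -8.
  (-2) * (5/2) = -5.
  (0) * (3) = 0.
  (2/3) * (1/2) = 1/3.
Total: 2 - 8 - 5 + 0 + 1/3 = -32/3.

-32/3


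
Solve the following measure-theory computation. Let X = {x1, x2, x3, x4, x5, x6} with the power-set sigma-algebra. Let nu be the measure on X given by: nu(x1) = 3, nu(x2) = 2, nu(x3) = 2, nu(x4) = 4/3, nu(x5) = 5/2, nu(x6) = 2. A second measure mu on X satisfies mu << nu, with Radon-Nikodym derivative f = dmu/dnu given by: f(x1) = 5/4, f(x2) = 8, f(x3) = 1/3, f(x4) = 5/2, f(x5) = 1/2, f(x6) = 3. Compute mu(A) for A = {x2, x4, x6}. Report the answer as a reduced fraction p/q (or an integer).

By the defining property of the Radon-Nikodym derivative, for every measurable set A,
  mu(A) = integral_A f dnu.
Since nu is a discrete measure concentrated on the atoms of X, the integral over A reduces to the sum
  mu(A) = sum_{x in A} f(x) * nu({x}).
Computing each term:
  x2: f(x2) * nu(x2) = 8 * 2 = 16.
  x4: f(x4) * nu(x4) = 5/2 * 4/3 = 10/3.
  x6: f(x6) * nu(x6) = 3 * 2 = 6.
Summing: mu(A) = 16 + 10/3 + 6 = 76/3.

76/3


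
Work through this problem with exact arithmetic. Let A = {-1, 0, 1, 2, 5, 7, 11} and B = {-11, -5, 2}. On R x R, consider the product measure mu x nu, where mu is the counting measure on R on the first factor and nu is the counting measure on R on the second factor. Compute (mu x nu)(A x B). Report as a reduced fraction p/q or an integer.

For a measurable rectangle A x B, the product measure satisfies
  (mu x nu)(A x B) = mu(A) * nu(B).
  mu(A) = 7.
  nu(B) = 3.
  (mu x nu)(A x B) = 7 * 3 = 21.

21


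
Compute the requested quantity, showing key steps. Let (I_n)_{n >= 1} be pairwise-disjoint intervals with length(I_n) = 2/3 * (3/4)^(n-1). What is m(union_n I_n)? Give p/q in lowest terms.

By countable additivity of the Lebesgue measure on pairwise disjoint measurable sets,
  m(union_{n >= 1} I_n) = sum_{n >= 1} m(I_n) = sum_{n >= 1} a * r^(n-1),
  with a = 2/3 and r = 3/4.
Since 0 < r = 3/4 < 1, the geometric series converges:
  sum_{n >= 1} a * r^(n-1) = a / (1 - r).
  = 2/3 / (1 - 3/4)
  = 2/3 / (1/4)
  = 8/3.

8/3


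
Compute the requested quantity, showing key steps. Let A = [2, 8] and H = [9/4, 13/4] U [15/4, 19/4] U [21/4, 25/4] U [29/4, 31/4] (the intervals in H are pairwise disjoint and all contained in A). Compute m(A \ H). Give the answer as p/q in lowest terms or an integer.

The ambient interval has length m(A) = 8 - 2 = 6.
Since the holes are disjoint and sit inside A, by finite additivity
  m(H) = sum_i (b_i - a_i), and m(A \ H) = m(A) - m(H).
Computing the hole measures:
  m(H_1) = 13/4 - 9/4 = 1.
  m(H_2) = 19/4 - 15/4 = 1.
  m(H_3) = 25/4 - 21/4 = 1.
  m(H_4) = 31/4 - 29/4 = 1/2.
Summed: m(H) = 1 + 1 + 1 + 1/2 = 7/2.
So m(A \ H) = 6 - 7/2 = 5/2.

5/2


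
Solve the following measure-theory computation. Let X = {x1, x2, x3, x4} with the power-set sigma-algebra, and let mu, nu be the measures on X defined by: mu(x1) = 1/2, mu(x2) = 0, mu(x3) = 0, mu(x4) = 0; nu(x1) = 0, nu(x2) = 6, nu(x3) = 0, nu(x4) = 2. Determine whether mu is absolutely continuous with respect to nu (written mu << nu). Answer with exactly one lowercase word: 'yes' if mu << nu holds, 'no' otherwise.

mu << nu means: every nu-null measurable set is also mu-null; equivalently, for every atom x, if nu({x}) = 0 then mu({x}) = 0.
Checking each atom:
  x1: nu = 0, mu = 1/2 > 0 -> violates mu << nu.
  x2: nu = 6 > 0 -> no constraint.
  x3: nu = 0, mu = 0 -> consistent with mu << nu.
  x4: nu = 2 > 0 -> no constraint.
The atom(s) x1 violate the condition (nu = 0 but mu > 0). Therefore mu is NOT absolutely continuous w.r.t. nu.

no


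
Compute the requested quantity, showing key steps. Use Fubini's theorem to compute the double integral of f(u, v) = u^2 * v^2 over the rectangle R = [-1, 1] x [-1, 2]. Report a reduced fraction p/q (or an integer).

f(u, v) is a tensor product of a function of u and a function of v, and both factors are bounded continuous (hence Lebesgue integrable) on the rectangle, so Fubini's theorem applies:
  integral_R f d(m x m) = (integral_a1^b1 u^2 du) * (integral_a2^b2 v^2 dv).
Inner integral in u: integral_{-1}^{1} u^2 du = (1^3 - (-1)^3)/3
  = 2/3.
Inner integral in v: integral_{-1}^{2} v^2 dv = (2^3 - (-1)^3)/3
  = 3.
Product: (2/3) * (3) = 2.

2


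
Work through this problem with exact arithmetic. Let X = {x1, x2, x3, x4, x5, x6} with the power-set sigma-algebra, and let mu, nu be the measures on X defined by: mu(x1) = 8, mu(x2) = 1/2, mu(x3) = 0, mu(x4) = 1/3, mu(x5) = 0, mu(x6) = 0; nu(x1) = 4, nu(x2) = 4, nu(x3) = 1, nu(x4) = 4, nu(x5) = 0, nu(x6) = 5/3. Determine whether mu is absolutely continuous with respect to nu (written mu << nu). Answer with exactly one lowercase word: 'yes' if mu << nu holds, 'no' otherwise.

mu << nu means: every nu-null measurable set is also mu-null; equivalently, for every atom x, if nu({x}) = 0 then mu({x}) = 0.
Checking each atom:
  x1: nu = 4 > 0 -> no constraint.
  x2: nu = 4 > 0 -> no constraint.
  x3: nu = 1 > 0 -> no constraint.
  x4: nu = 4 > 0 -> no constraint.
  x5: nu = 0, mu = 0 -> consistent with mu << nu.
  x6: nu = 5/3 > 0 -> no constraint.
No atom violates the condition. Therefore mu << nu.

yes


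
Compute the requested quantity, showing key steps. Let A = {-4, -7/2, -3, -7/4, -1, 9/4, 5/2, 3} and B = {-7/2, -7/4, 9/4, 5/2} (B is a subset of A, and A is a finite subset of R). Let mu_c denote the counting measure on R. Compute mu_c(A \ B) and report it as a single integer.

Counting measure assigns mu_c(E) = |E| (number of elements) when E is finite. For B subset A, A \ B is the set of elements of A not in B, so |A \ B| = |A| - |B|.
|A| = 8, |B| = 4, so mu_c(A \ B) = 8 - 4 = 4.

4


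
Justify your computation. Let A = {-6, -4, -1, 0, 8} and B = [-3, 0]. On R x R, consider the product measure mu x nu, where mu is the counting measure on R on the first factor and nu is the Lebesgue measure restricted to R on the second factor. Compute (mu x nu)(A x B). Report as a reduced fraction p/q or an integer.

For a measurable rectangle A x B, the product measure satisfies
  (mu x nu)(A x B) = mu(A) * nu(B).
  mu(A) = 5.
  nu(B) = 3.
  (mu x nu)(A x B) = 5 * 3 = 15.

15


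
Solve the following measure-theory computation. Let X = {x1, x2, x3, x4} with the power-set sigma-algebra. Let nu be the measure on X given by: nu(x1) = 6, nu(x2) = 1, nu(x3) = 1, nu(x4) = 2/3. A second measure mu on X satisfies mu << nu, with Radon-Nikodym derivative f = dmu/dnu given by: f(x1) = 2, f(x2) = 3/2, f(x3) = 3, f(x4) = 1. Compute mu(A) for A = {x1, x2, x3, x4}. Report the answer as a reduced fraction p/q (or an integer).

By the defining property of the Radon-Nikodym derivative, for every measurable set A,
  mu(A) = integral_A f dnu.
Since nu is a discrete measure concentrated on the atoms of X, the integral over A reduces to the sum
  mu(A) = sum_{x in A} f(x) * nu({x}).
Computing each term:
  x1: f(x1) * nu(x1) = 2 * 6 = 12.
  x2: f(x2) * nu(x2) = 3/2 * 1 = 3/2.
  x3: f(x3) * nu(x3) = 3 * 1 = 3.
  x4: f(x4) * nu(x4) = 1 * 2/3 = 2/3.
Summing: mu(A) = 12 + 3/2 + 3 + 2/3 = 103/6.

103/6


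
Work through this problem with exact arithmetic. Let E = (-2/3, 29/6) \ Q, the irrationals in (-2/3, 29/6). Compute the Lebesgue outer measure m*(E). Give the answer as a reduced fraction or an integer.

The interval I = (-2/3, 29/6) has m(I) = 29/6 - (-2/3) = 11/2 (endpoints are measure-zero, so open/closed/half-open agree). Write I = (I cap Q) u (I \ Q). The rationals in I are countable, so m*(I cap Q) = 0 (cover each rational by intervals whose total length is arbitrarily small). By countable subadditivity m*(I) <= m*(I cap Q) + m*(I \ Q), hence m*(I \ Q) >= m(I) = 11/2. The reverse inequality m*(I \ Q) <= m*(I) = 11/2 is trivial since (I \ Q) is a subset of I. Therefore m*(I \ Q) = 11/2.

11/2


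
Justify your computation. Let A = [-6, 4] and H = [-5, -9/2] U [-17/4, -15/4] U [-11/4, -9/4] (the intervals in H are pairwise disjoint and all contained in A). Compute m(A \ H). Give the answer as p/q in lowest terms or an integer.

The ambient interval has length m(A) = 4 - (-6) = 10.
Since the holes are disjoint and sit inside A, by finite additivity
  m(H) = sum_i (b_i - a_i), and m(A \ H) = m(A) - m(H).
Computing the hole measures:
  m(H_1) = -9/2 - (-5) = 1/2.
  m(H_2) = -15/4 - (-17/4) = 1/2.
  m(H_3) = -9/4 - (-11/4) = 1/2.
Summed: m(H) = 1/2 + 1/2 + 1/2 = 3/2.
So m(A \ H) = 10 - 3/2 = 17/2.

17/2


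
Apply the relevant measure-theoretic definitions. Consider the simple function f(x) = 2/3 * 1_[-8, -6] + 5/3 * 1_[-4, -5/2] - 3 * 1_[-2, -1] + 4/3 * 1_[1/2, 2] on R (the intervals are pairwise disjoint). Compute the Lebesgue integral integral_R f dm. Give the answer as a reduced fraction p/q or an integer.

For a simple function f = sum_i c_i * 1_{A_i} with disjoint A_i,
  integral f dm = sum_i c_i * m(A_i).
Lengths of the A_i:
  m(A_1) = -6 - (-8) = 2.
  m(A_2) = -5/2 - (-4) = 3/2.
  m(A_3) = -1 - (-2) = 1.
  m(A_4) = 2 - 1/2 = 3/2.
Contributions c_i * m(A_i):
  (2/3) * (2) = 4/3.
  (5/3) * (3/2) = 5/2.
  (-3) * (1) = -3.
  (4/3) * (3/2) = 2.
Total: 4/3 + 5/2 - 3 + 2 = 17/6.

17/6


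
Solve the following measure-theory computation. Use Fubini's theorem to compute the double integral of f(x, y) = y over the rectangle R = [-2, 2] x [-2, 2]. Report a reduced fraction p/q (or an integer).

f(x, y) is a tensor product of a function of x and a function of y, and both factors are bounded continuous (hence Lebesgue integrable) on the rectangle, so Fubini's theorem applies:
  integral_R f d(m x m) = (integral_a1^b1 1 dx) * (integral_a2^b2 y dy).
Inner integral in x: integral_{-2}^{2} 1 dx = (2^1 - (-2)^1)/1
  = 4.
Inner integral in y: integral_{-2}^{2} y dy = (2^2 - (-2)^2)/2
  = 0.
Product: (4) * (0) = 0.

0


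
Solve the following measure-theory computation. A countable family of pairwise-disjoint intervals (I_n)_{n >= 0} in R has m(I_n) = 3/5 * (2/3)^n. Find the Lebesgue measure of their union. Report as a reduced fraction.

By countable additivity of the Lebesgue measure on pairwise disjoint measurable sets,
  m(union_{n >= 0} I_n) = sum_{n >= 0} m(I_n) = sum_{n >= 0} a * r^n,
  with a = 3/5 and r = 2/3.
Since 0 < r = 2/3 < 1, the geometric series converges:
  sum_{n >= 0} a * r^n = a / (1 - r).
  = 3/5 / (1 - 2/3)
  = 3/5 / (1/3)
  = 9/5.

9/5


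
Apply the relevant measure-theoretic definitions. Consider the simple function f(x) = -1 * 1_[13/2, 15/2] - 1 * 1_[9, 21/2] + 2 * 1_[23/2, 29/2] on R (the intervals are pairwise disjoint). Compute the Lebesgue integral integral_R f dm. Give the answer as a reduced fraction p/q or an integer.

For a simple function f = sum_i c_i * 1_{A_i} with disjoint A_i,
  integral f dm = sum_i c_i * m(A_i).
Lengths of the A_i:
  m(A_1) = 15/2 - 13/2 = 1.
  m(A_2) = 21/2 - 9 = 3/2.
  m(A_3) = 29/2 - 23/2 = 3.
Contributions c_i * m(A_i):
  (-1) * (1) = -1.
  (-1) * (3/2) = -3/2.
  (2) * (3) = 6.
Total: -1 - 3/2 + 6 = 7/2.

7/2


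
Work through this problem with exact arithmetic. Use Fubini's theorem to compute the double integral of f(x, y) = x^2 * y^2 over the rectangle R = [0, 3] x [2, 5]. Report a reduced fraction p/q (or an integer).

f(x, y) is a tensor product of a function of x and a function of y, and both factors are bounded continuous (hence Lebesgue integrable) on the rectangle, so Fubini's theorem applies:
  integral_R f d(m x m) = (integral_a1^b1 x^2 dx) * (integral_a2^b2 y^2 dy).
Inner integral in x: integral_{0}^{3} x^2 dx = (3^3 - 0^3)/3
  = 9.
Inner integral in y: integral_{2}^{5} y^2 dy = (5^3 - 2^3)/3
  = 39.
Product: (9) * (39) = 351.

351


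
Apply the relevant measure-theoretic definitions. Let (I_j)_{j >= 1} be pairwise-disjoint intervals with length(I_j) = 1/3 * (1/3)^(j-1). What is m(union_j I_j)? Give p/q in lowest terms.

By countable additivity of the Lebesgue measure on pairwise disjoint measurable sets,
  m(union_{j >= 1} I_j) = sum_{j >= 1} m(I_j) = sum_{j >= 1} a * r^(j-1),
  with a = 1/3 and r = 1/3.
Since 0 < r = 1/3 < 1, the geometric series converges:
  sum_{j >= 1} a * r^(j-1) = a / (1 - r).
  = 1/3 / (1 - 1/3)
  = 1/3 / (2/3)
  = 1/2.

1/2


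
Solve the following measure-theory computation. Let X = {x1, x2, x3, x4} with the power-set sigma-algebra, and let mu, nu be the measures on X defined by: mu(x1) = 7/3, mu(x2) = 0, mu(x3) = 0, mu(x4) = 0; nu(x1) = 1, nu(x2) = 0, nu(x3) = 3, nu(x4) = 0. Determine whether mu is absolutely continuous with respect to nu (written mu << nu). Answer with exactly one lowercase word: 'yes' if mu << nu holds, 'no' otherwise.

mu << nu means: every nu-null measurable set is also mu-null; equivalently, for every atom x, if nu({x}) = 0 then mu({x}) = 0.
Checking each atom:
  x1: nu = 1 > 0 -> no constraint.
  x2: nu = 0, mu = 0 -> consistent with mu << nu.
  x3: nu = 3 > 0 -> no constraint.
  x4: nu = 0, mu = 0 -> consistent with mu << nu.
No atom violates the condition. Therefore mu << nu.

yes


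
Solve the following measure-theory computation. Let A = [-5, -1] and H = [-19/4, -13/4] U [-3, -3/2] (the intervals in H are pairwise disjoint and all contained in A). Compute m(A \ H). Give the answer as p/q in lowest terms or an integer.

The ambient interval has length m(A) = -1 - (-5) = 4.
Since the holes are disjoint and sit inside A, by finite additivity
  m(H) = sum_i (b_i - a_i), and m(A \ H) = m(A) - m(H).
Computing the hole measures:
  m(H_1) = -13/4 - (-19/4) = 3/2.
  m(H_2) = -3/2 - (-3) = 3/2.
Summed: m(H) = 3/2 + 3/2 = 3.
So m(A \ H) = 4 - 3 = 1.

1


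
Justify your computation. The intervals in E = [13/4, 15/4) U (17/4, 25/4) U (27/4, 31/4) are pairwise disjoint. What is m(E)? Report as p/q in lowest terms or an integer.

For pairwise disjoint intervals, m(union_i I_i) = sum_i m(I_i),
and m is invariant under swapping open/closed endpoints (single points have measure 0).
So m(E) = sum_i (b_i - a_i).
  I_1 has length 15/4 - 13/4 = 1/2.
  I_2 has length 25/4 - 17/4 = 2.
  I_3 has length 31/4 - 27/4 = 1.
Summing:
  m(E) = 1/2 + 2 + 1 = 7/2.

7/2


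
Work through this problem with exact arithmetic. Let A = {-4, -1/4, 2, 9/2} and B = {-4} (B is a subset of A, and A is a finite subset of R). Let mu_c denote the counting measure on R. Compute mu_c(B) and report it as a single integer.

Counting measure assigns mu_c(E) = |E| (number of elements) when E is finite.
B has 1 element(s), so mu_c(B) = 1.

1


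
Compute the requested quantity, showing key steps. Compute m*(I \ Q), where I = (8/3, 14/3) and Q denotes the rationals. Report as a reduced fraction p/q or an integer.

The interval I = (8/3, 14/3) has m(I) = 14/3 - 8/3 = 2 (endpoints are measure-zero, so open/closed/half-open agree). Write I = (I cap Q) u (I \ Q). The rationals in I are countable, so m*(I cap Q) = 0 (cover each rational by intervals whose total length is arbitrarily small). By countable subadditivity m*(I) <= m*(I cap Q) + m*(I \ Q), hence m*(I \ Q) >= m(I) = 2. The reverse inequality m*(I \ Q) <= m*(I) = 2 is trivial since (I \ Q) is a subset of I. Therefore m*(I \ Q) = 2.

2


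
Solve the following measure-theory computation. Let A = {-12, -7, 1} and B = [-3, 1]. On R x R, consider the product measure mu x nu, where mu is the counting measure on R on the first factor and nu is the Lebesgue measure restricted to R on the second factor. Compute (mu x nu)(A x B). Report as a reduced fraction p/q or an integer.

For a measurable rectangle A x B, the product measure satisfies
  (mu x nu)(A x B) = mu(A) * nu(B).
  mu(A) = 3.
  nu(B) = 4.
  (mu x nu)(A x B) = 3 * 4 = 12.

12


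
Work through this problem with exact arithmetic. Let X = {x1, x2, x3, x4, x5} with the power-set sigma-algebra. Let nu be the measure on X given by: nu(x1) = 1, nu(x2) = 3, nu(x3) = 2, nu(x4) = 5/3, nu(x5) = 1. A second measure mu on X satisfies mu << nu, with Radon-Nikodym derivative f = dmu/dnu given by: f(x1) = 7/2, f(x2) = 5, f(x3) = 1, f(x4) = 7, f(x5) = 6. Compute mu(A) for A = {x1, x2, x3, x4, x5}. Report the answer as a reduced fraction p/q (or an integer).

By the defining property of the Radon-Nikodym derivative, for every measurable set A,
  mu(A) = integral_A f dnu.
Since nu is a discrete measure concentrated on the atoms of X, the integral over A reduces to the sum
  mu(A) = sum_{x in A} f(x) * nu({x}).
Computing each term:
  x1: f(x1) * nu(x1) = 7/2 * 1 = 7/2.
  x2: f(x2) * nu(x2) = 5 * 3 = 15.
  x3: f(x3) * nu(x3) = 1 * 2 = 2.
  x4: f(x4) * nu(x4) = 7 * 5/3 = 35/3.
  x5: f(x5) * nu(x5) = 6 * 1 = 6.
Summing: mu(A) = 7/2 + 15 + 2 + 35/3 + 6 = 229/6.

229/6


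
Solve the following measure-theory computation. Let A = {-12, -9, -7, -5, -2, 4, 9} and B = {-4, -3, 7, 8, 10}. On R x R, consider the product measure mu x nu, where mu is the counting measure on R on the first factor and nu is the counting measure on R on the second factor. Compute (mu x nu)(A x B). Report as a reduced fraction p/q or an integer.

For a measurable rectangle A x B, the product measure satisfies
  (mu x nu)(A x B) = mu(A) * nu(B).
  mu(A) = 7.
  nu(B) = 5.
  (mu x nu)(A x B) = 7 * 5 = 35.

35


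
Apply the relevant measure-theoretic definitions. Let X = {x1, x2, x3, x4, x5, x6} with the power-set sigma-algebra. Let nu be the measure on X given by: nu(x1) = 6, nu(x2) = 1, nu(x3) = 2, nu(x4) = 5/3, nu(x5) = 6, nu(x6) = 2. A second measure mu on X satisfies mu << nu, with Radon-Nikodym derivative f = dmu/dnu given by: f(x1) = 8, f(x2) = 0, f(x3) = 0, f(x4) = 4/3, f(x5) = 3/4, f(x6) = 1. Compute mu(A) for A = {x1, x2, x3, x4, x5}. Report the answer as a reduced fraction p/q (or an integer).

By the defining property of the Radon-Nikodym derivative, for every measurable set A,
  mu(A) = integral_A f dnu.
Since nu is a discrete measure concentrated on the atoms of X, the integral over A reduces to the sum
  mu(A) = sum_{x in A} f(x) * nu({x}).
Computing each term:
  x1: f(x1) * nu(x1) = 8 * 6 = 48.
  x2: f(x2) * nu(x2) = 0 * 1 = 0.
  x3: f(x3) * nu(x3) = 0 * 2 = 0.
  x4: f(x4) * nu(x4) = 4/3 * 5/3 = 20/9.
  x5: f(x5) * nu(x5) = 3/4 * 6 = 9/2.
Summing: mu(A) = 48 + 0 + 0 + 20/9 + 9/2 = 985/18.

985/18


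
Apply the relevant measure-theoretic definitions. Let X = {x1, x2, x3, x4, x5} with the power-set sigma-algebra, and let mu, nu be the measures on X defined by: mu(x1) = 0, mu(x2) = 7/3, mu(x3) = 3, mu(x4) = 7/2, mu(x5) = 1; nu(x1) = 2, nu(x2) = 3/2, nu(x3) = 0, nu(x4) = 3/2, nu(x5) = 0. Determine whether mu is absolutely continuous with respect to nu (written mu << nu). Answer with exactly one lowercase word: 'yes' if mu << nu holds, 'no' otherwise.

mu << nu means: every nu-null measurable set is also mu-null; equivalently, for every atom x, if nu({x}) = 0 then mu({x}) = 0.
Checking each atom:
  x1: nu = 2 > 0 -> no constraint.
  x2: nu = 3/2 > 0 -> no constraint.
  x3: nu = 0, mu = 3 > 0 -> violates mu << nu.
  x4: nu = 3/2 > 0 -> no constraint.
  x5: nu = 0, mu = 1 > 0 -> violates mu << nu.
The atom(s) x3, x5 violate the condition (nu = 0 but mu > 0). Therefore mu is NOT absolutely continuous w.r.t. nu.

no


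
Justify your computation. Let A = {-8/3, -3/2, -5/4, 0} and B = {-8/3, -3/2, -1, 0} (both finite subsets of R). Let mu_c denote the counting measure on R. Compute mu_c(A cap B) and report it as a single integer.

Counting measure on a finite set equals cardinality. mu_c(A cap B) = |A cap B| (elements appearing in both).
Enumerating the elements of A that also lie in B gives 3 element(s).
So mu_c(A cap B) = 3.

3


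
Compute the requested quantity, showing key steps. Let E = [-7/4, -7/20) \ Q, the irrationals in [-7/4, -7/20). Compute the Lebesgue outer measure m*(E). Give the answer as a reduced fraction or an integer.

The interval I = [-7/4, -7/20) has m(I) = -7/20 - (-7/4) = 7/5 (endpoints are measure-zero, so open/closed/half-open agree). Write I = (I cap Q) u (I \ Q). The rationals in I are countable, so m*(I cap Q) = 0 (cover each rational by intervals whose total length is arbitrarily small). By countable subadditivity m*(I) <= m*(I cap Q) + m*(I \ Q), hence m*(I \ Q) >= m(I) = 7/5. The reverse inequality m*(I \ Q) <= m*(I) = 7/5 is trivial since (I \ Q) is a subset of I. Therefore m*(I \ Q) = 7/5.

7/5


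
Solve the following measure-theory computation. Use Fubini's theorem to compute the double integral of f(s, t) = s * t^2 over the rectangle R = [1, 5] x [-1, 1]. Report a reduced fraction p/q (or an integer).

f(s, t) is a tensor product of a function of s and a function of t, and both factors are bounded continuous (hence Lebesgue integrable) on the rectangle, so Fubini's theorem applies:
  integral_R f d(m x m) = (integral_a1^b1 s ds) * (integral_a2^b2 t^2 dt).
Inner integral in s: integral_{1}^{5} s ds = (5^2 - 1^2)/2
  = 12.
Inner integral in t: integral_{-1}^{1} t^2 dt = (1^3 - (-1)^3)/3
  = 2/3.
Product: (12) * (2/3) = 8.

8


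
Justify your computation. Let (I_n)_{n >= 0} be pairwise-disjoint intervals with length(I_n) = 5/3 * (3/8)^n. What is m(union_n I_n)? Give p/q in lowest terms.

By countable additivity of the Lebesgue measure on pairwise disjoint measurable sets,
  m(union_{n >= 0} I_n) = sum_{n >= 0} m(I_n) = sum_{n >= 0} a * r^n,
  with a = 5/3 and r = 3/8.
Since 0 < r = 3/8 < 1, the geometric series converges:
  sum_{n >= 0} a * r^n = a / (1 - r).
  = 5/3 / (1 - 3/8)
  = 5/3 / (5/8)
  = 8/3.

8/3


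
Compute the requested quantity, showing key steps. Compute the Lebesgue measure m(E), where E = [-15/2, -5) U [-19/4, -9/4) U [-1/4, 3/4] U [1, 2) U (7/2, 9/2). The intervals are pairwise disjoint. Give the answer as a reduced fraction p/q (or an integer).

For pairwise disjoint intervals, m(union_i I_i) = sum_i m(I_i),
and m is invariant under swapping open/closed endpoints (single points have measure 0).
So m(E) = sum_i (b_i - a_i).
  I_1 has length -5 - (-15/2) = 5/2.
  I_2 has length -9/4 - (-19/4) = 5/2.
  I_3 has length 3/4 - (-1/4) = 1.
  I_4 has length 2 - 1 = 1.
  I_5 has length 9/2 - 7/2 = 1.
Summing:
  m(E) = 5/2 + 5/2 + 1 + 1 + 1 = 8.

8


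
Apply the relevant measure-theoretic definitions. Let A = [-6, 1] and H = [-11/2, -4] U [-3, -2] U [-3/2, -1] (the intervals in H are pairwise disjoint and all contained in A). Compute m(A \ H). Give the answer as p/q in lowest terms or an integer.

The ambient interval has length m(A) = 1 - (-6) = 7.
Since the holes are disjoint and sit inside A, by finite additivity
  m(H) = sum_i (b_i - a_i), and m(A \ H) = m(A) - m(H).
Computing the hole measures:
  m(H_1) = -4 - (-11/2) = 3/2.
  m(H_2) = -2 - (-3) = 1.
  m(H_3) = -1 - (-3/2) = 1/2.
Summed: m(H) = 3/2 + 1 + 1/2 = 3.
So m(A \ H) = 7 - 3 = 4.

4


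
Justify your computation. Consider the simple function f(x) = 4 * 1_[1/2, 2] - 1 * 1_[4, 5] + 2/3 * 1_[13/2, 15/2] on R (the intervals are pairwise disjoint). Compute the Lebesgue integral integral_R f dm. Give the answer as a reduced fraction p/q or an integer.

For a simple function f = sum_i c_i * 1_{A_i} with disjoint A_i,
  integral f dm = sum_i c_i * m(A_i).
Lengths of the A_i:
  m(A_1) = 2 - 1/2 = 3/2.
  m(A_2) = 5 - 4 = 1.
  m(A_3) = 15/2 - 13/2 = 1.
Contributions c_i * m(A_i):
  (4) * (3/2) = 6.
  (-1) * (1) = -1.
  (2/3) * (1) = 2/3.
Total: 6 - 1 + 2/3 = 17/3.

17/3


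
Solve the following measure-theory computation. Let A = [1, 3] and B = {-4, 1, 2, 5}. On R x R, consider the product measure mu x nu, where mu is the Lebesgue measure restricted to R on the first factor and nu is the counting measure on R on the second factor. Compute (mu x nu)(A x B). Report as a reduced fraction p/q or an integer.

For a measurable rectangle A x B, the product measure satisfies
  (mu x nu)(A x B) = mu(A) * nu(B).
  mu(A) = 2.
  nu(B) = 4.
  (mu x nu)(A x B) = 2 * 4 = 8.

8


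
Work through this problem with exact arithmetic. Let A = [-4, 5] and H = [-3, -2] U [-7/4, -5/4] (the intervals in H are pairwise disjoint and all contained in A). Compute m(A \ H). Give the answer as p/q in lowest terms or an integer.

The ambient interval has length m(A) = 5 - (-4) = 9.
Since the holes are disjoint and sit inside A, by finite additivity
  m(H) = sum_i (b_i - a_i), and m(A \ H) = m(A) - m(H).
Computing the hole measures:
  m(H_1) = -2 - (-3) = 1.
  m(H_2) = -5/4 - (-7/4) = 1/2.
Summed: m(H) = 1 + 1/2 = 3/2.
So m(A \ H) = 9 - 3/2 = 15/2.

15/2


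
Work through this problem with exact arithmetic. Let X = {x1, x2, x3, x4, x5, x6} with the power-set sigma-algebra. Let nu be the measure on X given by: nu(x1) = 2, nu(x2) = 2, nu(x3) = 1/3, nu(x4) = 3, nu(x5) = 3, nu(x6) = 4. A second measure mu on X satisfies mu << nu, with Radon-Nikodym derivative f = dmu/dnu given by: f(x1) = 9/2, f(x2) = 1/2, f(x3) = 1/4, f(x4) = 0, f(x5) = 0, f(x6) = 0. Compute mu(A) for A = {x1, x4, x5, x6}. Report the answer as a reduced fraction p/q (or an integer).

By the defining property of the Radon-Nikodym derivative, for every measurable set A,
  mu(A) = integral_A f dnu.
Since nu is a discrete measure concentrated on the atoms of X, the integral over A reduces to the sum
  mu(A) = sum_{x in A} f(x) * nu({x}).
Computing each term:
  x1: f(x1) * nu(x1) = 9/2 * 2 = 9.
  x4: f(x4) * nu(x4) = 0 * 3 = 0.
  x5: f(x5) * nu(x5) = 0 * 3 = 0.
  x6: f(x6) * nu(x6) = 0 * 4 = 0.
Summing: mu(A) = 9 + 0 + 0 + 0 = 9.

9


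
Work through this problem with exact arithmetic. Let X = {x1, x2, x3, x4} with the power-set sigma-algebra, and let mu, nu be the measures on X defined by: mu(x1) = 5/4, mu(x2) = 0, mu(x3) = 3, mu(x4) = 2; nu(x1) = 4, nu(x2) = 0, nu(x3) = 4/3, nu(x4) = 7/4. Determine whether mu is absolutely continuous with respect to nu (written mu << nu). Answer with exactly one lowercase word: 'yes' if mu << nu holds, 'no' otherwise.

mu << nu means: every nu-null measurable set is also mu-null; equivalently, for every atom x, if nu({x}) = 0 then mu({x}) = 0.
Checking each atom:
  x1: nu = 4 > 0 -> no constraint.
  x2: nu = 0, mu = 0 -> consistent with mu << nu.
  x3: nu = 4/3 > 0 -> no constraint.
  x4: nu = 7/4 > 0 -> no constraint.
No atom violates the condition. Therefore mu << nu.

yes


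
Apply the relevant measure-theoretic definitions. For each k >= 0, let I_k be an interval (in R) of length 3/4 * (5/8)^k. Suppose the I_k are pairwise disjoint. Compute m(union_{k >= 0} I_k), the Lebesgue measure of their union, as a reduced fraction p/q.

By countable additivity of the Lebesgue measure on pairwise disjoint measurable sets,
  m(union_{k >= 0} I_k) = sum_{k >= 0} m(I_k) = sum_{k >= 0} a * r^k,
  with a = 3/4 and r = 5/8.
Since 0 < r = 5/8 < 1, the geometric series converges:
  sum_{k >= 0} a * r^k = a / (1 - r).
  = 3/4 / (1 - 5/8)
  = 3/4 / (3/8)
  = 2.

2


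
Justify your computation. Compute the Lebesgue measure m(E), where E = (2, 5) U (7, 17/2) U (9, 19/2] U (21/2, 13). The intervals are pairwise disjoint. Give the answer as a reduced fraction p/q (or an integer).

For pairwise disjoint intervals, m(union_i I_i) = sum_i m(I_i),
and m is invariant under swapping open/closed endpoints (single points have measure 0).
So m(E) = sum_i (b_i - a_i).
  I_1 has length 5 - 2 = 3.
  I_2 has length 17/2 - 7 = 3/2.
  I_3 has length 19/2 - 9 = 1/2.
  I_4 has length 13 - 21/2 = 5/2.
Summing:
  m(E) = 3 + 3/2 + 1/2 + 5/2 = 15/2.

15/2


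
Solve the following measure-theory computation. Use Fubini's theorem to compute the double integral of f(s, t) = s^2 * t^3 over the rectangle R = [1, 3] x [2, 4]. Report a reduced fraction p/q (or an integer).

f(s, t) is a tensor product of a function of s and a function of t, and both factors are bounded continuous (hence Lebesgue integrable) on the rectangle, so Fubini's theorem applies:
  integral_R f d(m x m) = (integral_a1^b1 s^2 ds) * (integral_a2^b2 t^3 dt).
Inner integral in s: integral_{1}^{3} s^2 ds = (3^3 - 1^3)/3
  = 26/3.
Inner integral in t: integral_{2}^{4} t^3 dt = (4^4 - 2^4)/4
  = 60.
Product: (26/3) * (60) = 520.

520


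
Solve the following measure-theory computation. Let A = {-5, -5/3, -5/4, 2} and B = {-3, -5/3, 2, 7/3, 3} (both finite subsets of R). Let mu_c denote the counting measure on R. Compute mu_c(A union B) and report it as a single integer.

Counting measure on a finite set equals cardinality. By inclusion-exclusion, |A union B| = |A| + |B| - |A cap B|.
|A| = 4, |B| = 5, |A cap B| = 2.
So mu_c(A union B) = 4 + 5 - 2 = 7.

7


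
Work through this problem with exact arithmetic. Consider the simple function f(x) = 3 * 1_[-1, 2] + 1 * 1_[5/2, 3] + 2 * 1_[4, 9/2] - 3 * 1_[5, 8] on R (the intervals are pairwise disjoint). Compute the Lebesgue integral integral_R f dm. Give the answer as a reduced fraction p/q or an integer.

For a simple function f = sum_i c_i * 1_{A_i} with disjoint A_i,
  integral f dm = sum_i c_i * m(A_i).
Lengths of the A_i:
  m(A_1) = 2 - (-1) = 3.
  m(A_2) = 3 - 5/2 = 1/2.
  m(A_3) = 9/2 - 4 = 1/2.
  m(A_4) = 8 - 5 = 3.
Contributions c_i * m(A_i):
  (3) * (3) = 9.
  (1) * (1/2) = 1/2.
  (2) * (1/2) = 1.
  (-3) * (3) = -9.
Total: 9 + 1/2 + 1 - 9 = 3/2.

3/2


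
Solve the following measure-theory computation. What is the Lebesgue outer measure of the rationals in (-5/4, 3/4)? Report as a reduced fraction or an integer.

Q cap (-5/4, 3/4) is countable; list its elements as q_1, q_2, ... . Fix eps > 0 and cover the k-th point by an interval of length eps * 2^(-k). The cover has total length eps * sum_{k>=1} 2^(-k) = eps, so by definition of outer measure m*(Q cap (-5/4, 3/4)) <= eps. Since eps was arbitrary and m* >= 0, the outer measure is 0.

0


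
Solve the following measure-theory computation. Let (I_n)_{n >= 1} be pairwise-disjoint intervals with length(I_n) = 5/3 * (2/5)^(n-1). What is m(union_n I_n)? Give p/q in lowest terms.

By countable additivity of the Lebesgue measure on pairwise disjoint measurable sets,
  m(union_{n >= 1} I_n) = sum_{n >= 1} m(I_n) = sum_{n >= 1} a * r^(n-1),
  with a = 5/3 and r = 2/5.
Since 0 < r = 2/5 < 1, the geometric series converges:
  sum_{n >= 1} a * r^(n-1) = a / (1 - r).
  = 5/3 / (1 - 2/5)
  = 5/3 / (3/5)
  = 25/9.

25/9


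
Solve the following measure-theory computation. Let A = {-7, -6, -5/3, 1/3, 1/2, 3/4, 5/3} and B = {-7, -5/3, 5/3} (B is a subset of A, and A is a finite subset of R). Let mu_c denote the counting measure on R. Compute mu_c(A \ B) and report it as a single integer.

Counting measure assigns mu_c(E) = |E| (number of elements) when E is finite. For B subset A, A \ B is the set of elements of A not in B, so |A \ B| = |A| - |B|.
|A| = 7, |B| = 3, so mu_c(A \ B) = 7 - 3 = 4.

4


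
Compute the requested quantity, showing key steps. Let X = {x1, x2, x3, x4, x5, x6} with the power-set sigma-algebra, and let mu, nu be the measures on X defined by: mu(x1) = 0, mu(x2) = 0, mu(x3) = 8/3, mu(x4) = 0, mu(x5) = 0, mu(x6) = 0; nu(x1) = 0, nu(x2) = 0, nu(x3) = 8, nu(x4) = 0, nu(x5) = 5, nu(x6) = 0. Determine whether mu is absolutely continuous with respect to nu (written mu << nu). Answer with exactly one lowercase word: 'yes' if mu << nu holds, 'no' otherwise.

mu << nu means: every nu-null measurable set is also mu-null; equivalently, for every atom x, if nu({x}) = 0 then mu({x}) = 0.
Checking each atom:
  x1: nu = 0, mu = 0 -> consistent with mu << nu.
  x2: nu = 0, mu = 0 -> consistent with mu << nu.
  x3: nu = 8 > 0 -> no constraint.
  x4: nu = 0, mu = 0 -> consistent with mu << nu.
  x5: nu = 5 > 0 -> no constraint.
  x6: nu = 0, mu = 0 -> consistent with mu << nu.
No atom violates the condition. Therefore mu << nu.

yes


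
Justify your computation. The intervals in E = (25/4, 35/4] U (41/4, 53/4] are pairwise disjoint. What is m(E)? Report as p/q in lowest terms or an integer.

For pairwise disjoint intervals, m(union_i I_i) = sum_i m(I_i),
and m is invariant under swapping open/closed endpoints (single points have measure 0).
So m(E) = sum_i (b_i - a_i).
  I_1 has length 35/4 - 25/4 = 5/2.
  I_2 has length 53/4 - 41/4 = 3.
Summing:
  m(E) = 5/2 + 3 = 11/2.

11/2


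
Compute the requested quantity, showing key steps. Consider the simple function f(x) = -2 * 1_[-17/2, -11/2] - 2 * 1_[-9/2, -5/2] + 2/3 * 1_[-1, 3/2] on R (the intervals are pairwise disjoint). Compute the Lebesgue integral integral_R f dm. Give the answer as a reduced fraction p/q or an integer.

For a simple function f = sum_i c_i * 1_{A_i} with disjoint A_i,
  integral f dm = sum_i c_i * m(A_i).
Lengths of the A_i:
  m(A_1) = -11/2 - (-17/2) = 3.
  m(A_2) = -5/2 - (-9/2) = 2.
  m(A_3) = 3/2 - (-1) = 5/2.
Contributions c_i * m(A_i):
  (-2) * (3) = -6.
  (-2) * (2) = -4.
  (2/3) * (5/2) = 5/3.
Total: -6 - 4 + 5/3 = -25/3.

-25/3


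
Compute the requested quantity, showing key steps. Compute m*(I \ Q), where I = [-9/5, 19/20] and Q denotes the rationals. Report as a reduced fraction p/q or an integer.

The interval I = [-9/5, 19/20] has m(I) = 19/20 - (-9/5) = 11/4 (endpoints are measure-zero, so open/closed/half-open agree). Write I = (I cap Q) u (I \ Q). The rationals in I are countable, so m*(I cap Q) = 0 (cover each rational by intervals whose total length is arbitrarily small). By countable subadditivity m*(I) <= m*(I cap Q) + m*(I \ Q), hence m*(I \ Q) >= m(I) = 11/4. The reverse inequality m*(I \ Q) <= m*(I) = 11/4 is trivial since (I \ Q) is a subset of I. Therefore m*(I \ Q) = 11/4.

11/4


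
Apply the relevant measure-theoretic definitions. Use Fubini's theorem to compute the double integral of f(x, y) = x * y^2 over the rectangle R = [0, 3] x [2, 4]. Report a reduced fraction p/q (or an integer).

f(x, y) is a tensor product of a function of x and a function of y, and both factors are bounded continuous (hence Lebesgue integrable) on the rectangle, so Fubini's theorem applies:
  integral_R f d(m x m) = (integral_a1^b1 x dx) * (integral_a2^b2 y^2 dy).
Inner integral in x: integral_{0}^{3} x dx = (3^2 - 0^2)/2
  = 9/2.
Inner integral in y: integral_{2}^{4} y^2 dy = (4^3 - 2^3)/3
  = 56/3.
Product: (9/2) * (56/3) = 84.

84


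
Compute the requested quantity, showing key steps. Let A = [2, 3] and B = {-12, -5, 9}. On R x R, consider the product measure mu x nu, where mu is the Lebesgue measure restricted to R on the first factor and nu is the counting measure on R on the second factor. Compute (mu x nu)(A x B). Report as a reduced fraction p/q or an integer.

For a measurable rectangle A x B, the product measure satisfies
  (mu x nu)(A x B) = mu(A) * nu(B).
  mu(A) = 1.
  nu(B) = 3.
  (mu x nu)(A x B) = 1 * 3 = 3.

3


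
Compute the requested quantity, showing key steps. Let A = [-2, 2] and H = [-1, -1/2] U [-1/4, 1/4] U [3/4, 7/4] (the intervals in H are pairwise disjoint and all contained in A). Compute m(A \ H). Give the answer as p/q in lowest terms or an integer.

The ambient interval has length m(A) = 2 - (-2) = 4.
Since the holes are disjoint and sit inside A, by finite additivity
  m(H) = sum_i (b_i - a_i), and m(A \ H) = m(A) - m(H).
Computing the hole measures:
  m(H_1) = -1/2 - (-1) = 1/2.
  m(H_2) = 1/4 - (-1/4) = 1/2.
  m(H_3) = 7/4 - 3/4 = 1.
Summed: m(H) = 1/2 + 1/2 + 1 = 2.
So m(A \ H) = 4 - 2 = 2.

2


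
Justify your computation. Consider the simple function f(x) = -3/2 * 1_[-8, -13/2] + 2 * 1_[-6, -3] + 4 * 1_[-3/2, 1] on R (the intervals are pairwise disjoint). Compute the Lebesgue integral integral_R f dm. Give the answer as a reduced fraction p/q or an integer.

For a simple function f = sum_i c_i * 1_{A_i} with disjoint A_i,
  integral f dm = sum_i c_i * m(A_i).
Lengths of the A_i:
  m(A_1) = -13/2 - (-8) = 3/2.
  m(A_2) = -3 - (-6) = 3.
  m(A_3) = 1 - (-3/2) = 5/2.
Contributions c_i * m(A_i):
  (-3/2) * (3/2) = -9/4.
  (2) * (3) = 6.
  (4) * (5/2) = 10.
Total: -9/4 + 6 + 10 = 55/4.

55/4


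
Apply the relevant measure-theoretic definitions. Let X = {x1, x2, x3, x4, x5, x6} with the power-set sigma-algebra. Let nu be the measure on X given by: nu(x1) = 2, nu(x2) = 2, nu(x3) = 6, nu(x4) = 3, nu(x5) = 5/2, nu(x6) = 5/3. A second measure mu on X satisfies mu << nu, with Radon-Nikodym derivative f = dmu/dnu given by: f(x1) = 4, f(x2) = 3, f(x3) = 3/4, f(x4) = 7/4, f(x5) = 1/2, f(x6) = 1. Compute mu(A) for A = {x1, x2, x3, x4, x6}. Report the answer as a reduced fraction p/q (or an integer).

By the defining property of the Radon-Nikodym derivative, for every measurable set A,
  mu(A) = integral_A f dnu.
Since nu is a discrete measure concentrated on the atoms of X, the integral over A reduces to the sum
  mu(A) = sum_{x in A} f(x) * nu({x}).
Computing each term:
  x1: f(x1) * nu(x1) = 4 * 2 = 8.
  x2: f(x2) * nu(x2) = 3 * 2 = 6.
  x3: f(x3) * nu(x3) = 3/4 * 6 = 9/2.
  x4: f(x4) * nu(x4) = 7/4 * 3 = 21/4.
  x6: f(x6) * nu(x6) = 1 * 5/3 = 5/3.
Summing: mu(A) = 8 + 6 + 9/2 + 21/4 + 5/3 = 305/12.

305/12
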